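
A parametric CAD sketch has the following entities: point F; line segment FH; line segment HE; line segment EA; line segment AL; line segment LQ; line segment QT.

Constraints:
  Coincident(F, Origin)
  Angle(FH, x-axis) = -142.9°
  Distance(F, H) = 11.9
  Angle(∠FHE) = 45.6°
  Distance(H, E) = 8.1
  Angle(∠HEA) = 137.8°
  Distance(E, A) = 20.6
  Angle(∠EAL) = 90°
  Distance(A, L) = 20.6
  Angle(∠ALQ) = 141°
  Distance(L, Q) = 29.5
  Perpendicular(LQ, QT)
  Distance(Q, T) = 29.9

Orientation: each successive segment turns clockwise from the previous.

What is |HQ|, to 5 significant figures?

38.923

F is at the origin; FH runs at -142.9° with length 11.9, so H = (-9.4912, -7.1782). ∠FHE = 45.6° gives HE at 82.700° from the x-axis; with |HE| = 8.1, E = (-8.4620, 0.85617). ∠HEA = 137.8° gives EA at 40.500° from the x-axis; with |EA| = 20.6, A = (7.2023, 14.235). ∠EAL = 90.0° gives AL at -49.500° from the x-axis; with |AL| = 20.6, L = (20.581, -1.4296). ∠ALQ = 141.0° gives LQ at -88.500° from the x-axis; with |LQ| = 29.5, Q = (21.353, -30.919). Then |HQ| = |Q − H| = 38.923.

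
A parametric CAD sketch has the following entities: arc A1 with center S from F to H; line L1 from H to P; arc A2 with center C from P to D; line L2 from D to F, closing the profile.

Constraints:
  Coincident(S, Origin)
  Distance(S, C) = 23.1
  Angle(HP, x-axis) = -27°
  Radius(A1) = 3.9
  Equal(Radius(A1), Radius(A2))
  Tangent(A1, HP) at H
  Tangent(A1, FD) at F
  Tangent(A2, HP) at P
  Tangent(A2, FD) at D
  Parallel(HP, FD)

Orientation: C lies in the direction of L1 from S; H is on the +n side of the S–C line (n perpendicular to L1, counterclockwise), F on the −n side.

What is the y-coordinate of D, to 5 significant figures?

-13.962

The slot axis is L1's direction at -27.0°, so u = (cos -27.0°, sin -27.0°) = (0.89101, -0.45399) and n = (−sin -27.0°, cos -27.0°) = (0.45399, 0.89101). S is at the origin and C lies 23.1 along u from S, so C = 23.1·u = (20.582, -10.487). Tangency of A1 to both parallel lines with radius 3.9 puts H and F at S ± 3.9·n: H = (1.7706, 3.4749), F = (-1.7706, -3.4749). Equal radii place P and D the same way about C: P = C + 3.9·n = (22.353, -7.0123), D = C − 3.9·n = (18.812, -13.962). So D.y = -13.962.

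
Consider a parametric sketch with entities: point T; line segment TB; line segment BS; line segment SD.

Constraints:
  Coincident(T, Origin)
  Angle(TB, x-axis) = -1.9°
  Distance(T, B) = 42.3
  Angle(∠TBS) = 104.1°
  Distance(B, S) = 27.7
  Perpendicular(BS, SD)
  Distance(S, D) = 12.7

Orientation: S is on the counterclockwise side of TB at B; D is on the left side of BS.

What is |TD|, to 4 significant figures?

47.40

T is at the origin; TB runs at -1.9° with length 42.3, so B = 42.3·(cos -1.9°, sin -1.9°) = (42.28, -1.402). ∠TBS = 104.1°, so BS runs at -1.9° + (180° − 104.1°) = 74.00° from the x-axis; with |BS| = 27.7, S = B + 27.7·(cos 74.00°, sin 74.00°) = (49.91, 25.22). BS is perpendicular to SD; with |SD| = 12.7 on the left of BS, D = S + 12.7·(-0.9613, 0.2756) = (37.70, 28.73). Then |TD| = |D − T| = 47.40.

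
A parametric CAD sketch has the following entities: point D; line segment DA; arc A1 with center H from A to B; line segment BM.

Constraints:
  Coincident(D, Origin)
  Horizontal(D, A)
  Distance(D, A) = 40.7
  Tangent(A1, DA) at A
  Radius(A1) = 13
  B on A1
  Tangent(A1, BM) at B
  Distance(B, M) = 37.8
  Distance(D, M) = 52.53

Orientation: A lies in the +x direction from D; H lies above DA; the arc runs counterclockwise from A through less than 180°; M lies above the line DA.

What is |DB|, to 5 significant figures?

54.357

Checks: |HB| = 13.00 ✓; ∠(HB, BM) = 90.00° ✓; |BM| = 37.80 ✓; |DM| = 52.53 ✓.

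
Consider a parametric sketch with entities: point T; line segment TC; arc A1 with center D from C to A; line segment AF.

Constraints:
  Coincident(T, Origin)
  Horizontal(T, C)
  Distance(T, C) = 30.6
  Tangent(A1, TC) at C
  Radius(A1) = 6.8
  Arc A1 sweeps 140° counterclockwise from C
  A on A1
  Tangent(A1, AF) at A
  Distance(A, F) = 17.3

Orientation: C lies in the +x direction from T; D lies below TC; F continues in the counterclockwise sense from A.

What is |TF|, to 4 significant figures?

45.76

T is at the origin; TC is horizontal with |TC| = 30.6 and C on the +x side, so C = (30.60, 0.000). The tangent condition forces DC to be normal to TC, so D = C + (0, -6.8) = (30.60, -6.800). On A1, C sits at bearing 90° from D; a 140° counterclockwise sweep puts A at bearing 230°, so A = D + 6.8·(cos 230°, sin 230°) = (26.23, -12.01). Since A1 is tangent to AF there, DA ⟂ AF, so AF runs along (−sin 230°, cos 230°); with |AF| = 17.3, F = (39.48, -23.13). Then |TF| = |F − T| = 45.76.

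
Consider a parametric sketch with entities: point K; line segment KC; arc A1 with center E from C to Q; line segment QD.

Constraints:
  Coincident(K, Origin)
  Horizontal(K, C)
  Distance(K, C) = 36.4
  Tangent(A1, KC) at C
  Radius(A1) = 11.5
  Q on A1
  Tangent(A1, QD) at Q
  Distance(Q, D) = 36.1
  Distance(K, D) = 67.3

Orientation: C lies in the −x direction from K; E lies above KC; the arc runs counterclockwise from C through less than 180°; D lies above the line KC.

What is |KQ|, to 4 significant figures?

32.41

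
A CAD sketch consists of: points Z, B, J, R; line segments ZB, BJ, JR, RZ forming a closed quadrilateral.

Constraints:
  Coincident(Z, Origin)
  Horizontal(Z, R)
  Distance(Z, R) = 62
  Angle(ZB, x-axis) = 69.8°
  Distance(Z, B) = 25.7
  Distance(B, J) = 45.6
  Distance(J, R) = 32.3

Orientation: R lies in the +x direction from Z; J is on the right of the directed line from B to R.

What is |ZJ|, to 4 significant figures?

36.16

Checks: |BJ| = 45.60 ✓; |JR| = 32.30 ✓.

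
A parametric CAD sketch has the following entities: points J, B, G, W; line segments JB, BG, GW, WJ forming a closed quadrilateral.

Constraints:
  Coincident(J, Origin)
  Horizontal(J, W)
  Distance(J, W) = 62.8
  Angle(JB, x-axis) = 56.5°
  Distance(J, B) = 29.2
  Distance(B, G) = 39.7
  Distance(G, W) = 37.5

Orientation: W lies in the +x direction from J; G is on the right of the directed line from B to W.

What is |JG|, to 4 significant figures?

30.98

Checks: |BG| = 39.70 ✓; |GW| = 37.50 ✓.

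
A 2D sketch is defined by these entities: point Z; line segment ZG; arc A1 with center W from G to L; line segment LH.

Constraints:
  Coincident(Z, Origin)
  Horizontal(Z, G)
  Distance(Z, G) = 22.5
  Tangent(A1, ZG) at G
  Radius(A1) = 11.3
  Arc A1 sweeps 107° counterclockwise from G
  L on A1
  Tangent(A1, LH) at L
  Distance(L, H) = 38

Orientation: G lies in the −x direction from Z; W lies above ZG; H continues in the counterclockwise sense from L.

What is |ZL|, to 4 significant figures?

18.71

Z is at the origin; ZG is horizontal with |ZG| = 22.5 and G on the −x side, so G = (-22.50, 0.000). A1 meets ZG tangentially, so WG is at right angles to ZG, so W = G + (0, 11.3) = (-22.50, 11.30). On A1, G sits at bearing -90° from W; a 107° counterclockwise sweep puts L at bearing 17°, so L = W + 11.3·(cos 17°, sin 17°) = (-11.69, 14.60). Then |ZL| = |L − Z| = 18.71.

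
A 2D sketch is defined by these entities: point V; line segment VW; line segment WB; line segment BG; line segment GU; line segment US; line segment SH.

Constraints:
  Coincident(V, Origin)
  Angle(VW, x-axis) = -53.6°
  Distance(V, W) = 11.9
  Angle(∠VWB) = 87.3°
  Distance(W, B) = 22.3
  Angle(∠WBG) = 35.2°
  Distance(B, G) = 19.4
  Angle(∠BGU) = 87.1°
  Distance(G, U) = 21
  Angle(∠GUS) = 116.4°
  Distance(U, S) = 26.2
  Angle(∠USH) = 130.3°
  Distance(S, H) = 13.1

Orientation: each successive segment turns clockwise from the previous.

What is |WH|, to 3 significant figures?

37.9

∠GUS = 116.4° gives US at -87.6° from the x-axis; with |US| = 26.2, S = (15.8, -38.6). ∠USH = 130.3° gives SH at -137° from the x-axis; with |SH| = 13.1, H = (6.15, -47.5). Then |WH| = |H − W| = 37.9.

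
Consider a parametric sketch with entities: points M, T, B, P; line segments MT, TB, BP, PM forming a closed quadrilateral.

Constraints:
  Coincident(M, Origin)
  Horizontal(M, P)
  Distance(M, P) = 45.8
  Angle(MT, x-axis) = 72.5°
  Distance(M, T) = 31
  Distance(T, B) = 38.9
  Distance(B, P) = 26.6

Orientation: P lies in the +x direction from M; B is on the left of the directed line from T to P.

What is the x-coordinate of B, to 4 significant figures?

48.10

Checks: |TB| = 38.90 ✓; |BP| = 26.60 ✓.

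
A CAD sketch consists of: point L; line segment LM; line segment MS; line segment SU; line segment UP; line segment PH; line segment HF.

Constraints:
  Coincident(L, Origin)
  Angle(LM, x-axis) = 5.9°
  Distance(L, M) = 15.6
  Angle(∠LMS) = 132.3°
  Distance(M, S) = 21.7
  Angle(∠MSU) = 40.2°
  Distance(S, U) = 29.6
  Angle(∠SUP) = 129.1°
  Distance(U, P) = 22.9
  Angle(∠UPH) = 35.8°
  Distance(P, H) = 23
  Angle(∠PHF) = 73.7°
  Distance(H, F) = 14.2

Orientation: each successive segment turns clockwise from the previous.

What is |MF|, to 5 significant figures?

19.134

∠UPH = 35.8° gives PH at -16.700° from the x-axis; with |PH| = 23.0, H = (10.195, -0.47521). ∠PHF = 73.7° gives HF at -123.00° from the x-axis; with |HF| = 14.2, F = (2.4611, -12.384). Then |MF| = |F − M| = 19.134.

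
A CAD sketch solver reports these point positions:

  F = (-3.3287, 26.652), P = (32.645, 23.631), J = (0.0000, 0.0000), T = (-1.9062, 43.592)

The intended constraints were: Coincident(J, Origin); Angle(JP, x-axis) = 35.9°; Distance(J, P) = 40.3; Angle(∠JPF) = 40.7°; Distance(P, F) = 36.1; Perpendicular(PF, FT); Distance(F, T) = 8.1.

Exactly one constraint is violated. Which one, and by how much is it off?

Distance(F, T) = 8.1 — off by 8.90.

J = (0.00, 0.00) ✓; JP at 35.90° ✓; |JP| = 40.30 ✓; ∠JPF = 40.70° ✓; |PF| = 36.10 ✓; ∠(PF, FT) = 90.00° ✓; |FT| = 17.00 ✗.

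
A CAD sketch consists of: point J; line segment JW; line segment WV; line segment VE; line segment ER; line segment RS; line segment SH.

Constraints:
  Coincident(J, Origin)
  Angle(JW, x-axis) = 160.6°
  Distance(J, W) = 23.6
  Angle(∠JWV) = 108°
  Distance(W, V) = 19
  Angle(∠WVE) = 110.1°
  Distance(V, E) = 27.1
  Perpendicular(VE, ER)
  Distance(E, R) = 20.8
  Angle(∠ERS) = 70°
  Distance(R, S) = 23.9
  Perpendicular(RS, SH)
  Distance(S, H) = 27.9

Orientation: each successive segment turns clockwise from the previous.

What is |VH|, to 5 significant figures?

19.645

J is at the origin; JW runs at 160.6° with length 23.6, so W = (-22.260, 7.8390). ∠JWV = 108.0° gives WV at 88.600° from the x-axis; with |WV| = 19.0, V = (-21.796, 26.833). ∠WVE = 110.1° gives VE at 18.700° from the x-axis; with |VE| = 27.1, E = (3.8736, 35.522). The perpendicularity gives ER at right angles to VE, so ER runs at -71.300°; with |ER| = 20.8, R = (10.542, 15.820). ∠ERS = 70.0° gives RS at 178.70° from the x-axis; with |RS| = 23.9, S = (-13.352, 16.362). The perpendicularity gives SH at right angles to RS, so SH runs at 88.700°; with |SH| = 27.9, H = (-12.719, 44.255). Then |VH| = |H − V| = 19.645.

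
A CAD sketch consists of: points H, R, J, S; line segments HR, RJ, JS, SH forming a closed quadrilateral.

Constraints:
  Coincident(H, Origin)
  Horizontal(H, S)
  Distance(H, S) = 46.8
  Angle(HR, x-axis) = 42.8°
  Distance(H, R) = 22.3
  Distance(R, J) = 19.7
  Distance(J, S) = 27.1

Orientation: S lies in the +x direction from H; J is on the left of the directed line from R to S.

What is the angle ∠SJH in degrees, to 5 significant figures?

83.061°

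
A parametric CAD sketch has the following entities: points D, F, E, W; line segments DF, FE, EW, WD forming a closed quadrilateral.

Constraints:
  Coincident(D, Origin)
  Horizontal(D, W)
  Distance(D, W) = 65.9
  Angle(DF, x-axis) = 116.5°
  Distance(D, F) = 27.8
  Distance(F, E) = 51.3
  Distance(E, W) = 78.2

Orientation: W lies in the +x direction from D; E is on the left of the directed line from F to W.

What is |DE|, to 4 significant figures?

67.25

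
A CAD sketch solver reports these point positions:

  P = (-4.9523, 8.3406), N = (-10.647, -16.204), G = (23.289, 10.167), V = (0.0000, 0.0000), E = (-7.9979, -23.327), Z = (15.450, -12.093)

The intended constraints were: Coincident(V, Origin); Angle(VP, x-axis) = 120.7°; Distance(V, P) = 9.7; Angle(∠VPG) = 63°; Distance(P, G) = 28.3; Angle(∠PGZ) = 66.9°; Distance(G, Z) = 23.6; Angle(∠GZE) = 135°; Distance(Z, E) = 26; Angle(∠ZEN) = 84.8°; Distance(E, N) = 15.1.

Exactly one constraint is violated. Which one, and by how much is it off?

Distance(E, N) = 15.1 — off by 7.50.

V = (0.00, 0.00) ✓; VP at 120.7° ✓; |VP| = 9.700 ✓; ∠VPG = 63.00° ✓; |PG| = 28.30 ✓; ∠PGZ = 66.90° ✓; |GZ| = 23.60 ✓; ∠GZE = 135.0° ✓; |ZE| = 26.00 ✓; ∠ZEN = 84.80° ✓; |EN| = 7.600 ✗.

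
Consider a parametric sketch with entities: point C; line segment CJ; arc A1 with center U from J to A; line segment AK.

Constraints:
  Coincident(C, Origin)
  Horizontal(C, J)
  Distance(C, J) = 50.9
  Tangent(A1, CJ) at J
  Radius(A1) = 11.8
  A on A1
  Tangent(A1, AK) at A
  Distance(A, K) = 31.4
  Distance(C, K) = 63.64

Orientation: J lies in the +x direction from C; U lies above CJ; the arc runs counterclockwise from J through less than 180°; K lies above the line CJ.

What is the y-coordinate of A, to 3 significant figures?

17.8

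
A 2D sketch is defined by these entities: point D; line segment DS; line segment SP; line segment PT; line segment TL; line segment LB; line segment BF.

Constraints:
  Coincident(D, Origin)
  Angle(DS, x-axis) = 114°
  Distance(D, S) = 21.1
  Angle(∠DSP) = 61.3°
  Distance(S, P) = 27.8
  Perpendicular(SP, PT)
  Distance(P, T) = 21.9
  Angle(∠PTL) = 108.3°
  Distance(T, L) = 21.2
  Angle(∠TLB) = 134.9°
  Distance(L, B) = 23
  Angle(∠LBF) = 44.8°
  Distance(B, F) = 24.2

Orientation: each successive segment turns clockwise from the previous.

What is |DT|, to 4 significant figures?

17.99

D is at the origin; DS runs at 114.0° with length 21.1, so S = (-8.582, 19.28). ∠DSP = 61.3° gives SP at -4.700° from the x-axis; with |SP| = 27.8, P = (19.12, 17.00). The perpendicularity gives PT at right angles to SP, so PT runs at -94.70°; with |PT| = 21.9, T = (17.33, -4.828). Then |DT| = |T − D| = 17.99.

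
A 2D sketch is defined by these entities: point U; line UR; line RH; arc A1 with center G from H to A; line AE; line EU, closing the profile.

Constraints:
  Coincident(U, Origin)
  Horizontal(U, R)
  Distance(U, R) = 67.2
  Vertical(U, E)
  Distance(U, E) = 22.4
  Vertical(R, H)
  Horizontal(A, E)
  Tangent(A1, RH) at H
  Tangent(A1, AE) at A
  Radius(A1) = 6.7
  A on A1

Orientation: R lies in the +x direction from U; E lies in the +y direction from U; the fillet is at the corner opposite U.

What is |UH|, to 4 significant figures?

69.01

The virtual corner opposite U is at (67.20, 22.40). A1 meets RH tangentially, so GH is at right angles to RH and A1 meets AE tangentially, so GA is at right angles to AE, with radius 6.7, so the center G sits 6.7 in from both sides at G = (60.50, 15.70). That places the tangent points at H = (67.20, 15.70) on RH and A = (60.50, 22.40) on AE. Then |UH| = |H − U| = 69.01.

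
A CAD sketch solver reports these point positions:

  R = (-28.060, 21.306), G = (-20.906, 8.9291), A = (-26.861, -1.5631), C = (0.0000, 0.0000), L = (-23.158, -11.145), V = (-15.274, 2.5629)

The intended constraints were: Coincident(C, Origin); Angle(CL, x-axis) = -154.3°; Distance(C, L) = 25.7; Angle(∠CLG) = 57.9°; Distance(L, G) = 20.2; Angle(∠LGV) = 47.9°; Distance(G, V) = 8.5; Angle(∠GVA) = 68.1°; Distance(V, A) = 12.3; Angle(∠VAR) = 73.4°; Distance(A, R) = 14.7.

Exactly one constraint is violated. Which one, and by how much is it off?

Distance(A, R) = 14.7 — off by 8.20.

C = (0.00, 0.00) ✓; CL at -154.3° ✓; |CL| = 25.70 ✓; ∠CLG = 57.90° ✓; |LG| = 20.20 ✓; ∠LGV = 47.90° ✓; |GV| = 8.500 ✓; ∠GVA = 68.10° ✓; |VA| = 12.30 ✓; ∠VAR = 73.40° ✓; |AR| = 22.90 ✗.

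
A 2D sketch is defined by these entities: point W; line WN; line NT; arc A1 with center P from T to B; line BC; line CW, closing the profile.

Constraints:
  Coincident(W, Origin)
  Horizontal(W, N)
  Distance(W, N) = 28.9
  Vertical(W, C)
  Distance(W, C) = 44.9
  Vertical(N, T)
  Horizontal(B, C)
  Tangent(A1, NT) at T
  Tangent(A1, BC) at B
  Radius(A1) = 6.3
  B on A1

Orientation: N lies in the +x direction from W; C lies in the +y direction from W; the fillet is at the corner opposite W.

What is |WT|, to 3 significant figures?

48.2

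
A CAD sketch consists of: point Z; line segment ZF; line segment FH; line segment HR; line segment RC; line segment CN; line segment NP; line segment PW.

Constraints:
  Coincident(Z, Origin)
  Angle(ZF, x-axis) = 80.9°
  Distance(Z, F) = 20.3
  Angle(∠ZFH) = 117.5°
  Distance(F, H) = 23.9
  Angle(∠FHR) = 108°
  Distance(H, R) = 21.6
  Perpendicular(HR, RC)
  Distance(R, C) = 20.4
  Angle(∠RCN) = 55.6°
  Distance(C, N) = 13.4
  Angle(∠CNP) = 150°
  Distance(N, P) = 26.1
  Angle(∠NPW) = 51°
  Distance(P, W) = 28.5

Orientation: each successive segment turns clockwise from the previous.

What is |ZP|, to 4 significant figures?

48.51

∠RCN = 55.6° gives CN at 92.00° from the x-axis; with |CN| = 13.4, N = (21.82, 11.49). ∠CNP = 150.0° gives NP at 62.00° from the x-axis; with |NP| = 26.1, P = (34.07, 34.53). Then |ZP| = |P − Z| = 48.51.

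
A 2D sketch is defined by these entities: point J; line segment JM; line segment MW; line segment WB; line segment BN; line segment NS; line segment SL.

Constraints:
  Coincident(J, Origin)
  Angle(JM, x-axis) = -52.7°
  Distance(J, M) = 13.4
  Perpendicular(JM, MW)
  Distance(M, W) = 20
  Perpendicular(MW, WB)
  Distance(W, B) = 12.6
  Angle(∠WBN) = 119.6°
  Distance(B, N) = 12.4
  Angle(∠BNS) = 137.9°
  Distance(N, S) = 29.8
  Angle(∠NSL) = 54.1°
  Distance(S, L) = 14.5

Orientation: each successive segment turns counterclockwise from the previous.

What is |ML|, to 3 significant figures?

9.41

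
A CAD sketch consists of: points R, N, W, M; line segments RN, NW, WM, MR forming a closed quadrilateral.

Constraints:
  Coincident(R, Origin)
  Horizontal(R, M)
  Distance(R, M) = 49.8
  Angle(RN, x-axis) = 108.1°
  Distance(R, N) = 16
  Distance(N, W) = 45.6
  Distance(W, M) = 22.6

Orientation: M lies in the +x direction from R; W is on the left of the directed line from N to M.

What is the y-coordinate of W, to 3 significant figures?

20.5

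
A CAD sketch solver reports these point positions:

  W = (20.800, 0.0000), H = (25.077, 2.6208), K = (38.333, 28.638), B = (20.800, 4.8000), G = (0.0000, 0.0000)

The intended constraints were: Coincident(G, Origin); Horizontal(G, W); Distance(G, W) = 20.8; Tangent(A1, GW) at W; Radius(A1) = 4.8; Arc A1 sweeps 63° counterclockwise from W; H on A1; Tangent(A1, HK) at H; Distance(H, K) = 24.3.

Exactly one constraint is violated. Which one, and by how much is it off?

Distance(H, K) = 24.3 — off by 4.90.

G = (0.00, 0.00) ✓; G.y = 0.00, W.y = 0.00 ✓; |GW| = 20.80 ✓; ∠(BW, WG) = 90.00° ✓; |BW| = 4.800 ✓; bearing(B→H) − bearing(B→W) = 63.00° ✓; |BH| = 4.800 ✓; ∠(BH, HK) = 90.00° ✓; |HK| = 29.20 ✗.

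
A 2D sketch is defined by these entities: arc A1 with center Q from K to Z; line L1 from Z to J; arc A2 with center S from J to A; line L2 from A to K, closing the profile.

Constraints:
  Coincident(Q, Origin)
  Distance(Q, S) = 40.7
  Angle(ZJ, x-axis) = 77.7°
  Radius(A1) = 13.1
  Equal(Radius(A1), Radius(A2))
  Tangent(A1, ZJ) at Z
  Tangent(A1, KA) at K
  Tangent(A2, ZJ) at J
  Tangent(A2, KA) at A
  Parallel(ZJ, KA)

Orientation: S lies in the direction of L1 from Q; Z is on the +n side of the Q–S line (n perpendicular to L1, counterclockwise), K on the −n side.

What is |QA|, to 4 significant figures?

42.76

The slot axis is L1's direction at 77.7°, so u = (cos 77.7°, sin 77.7°) = (0.2130, 0.9770) and n = (−sin 77.7°, cos 77.7°) = (-0.9770, 0.2130). Q is at the origin and S lies 40.7 along u from Q, so S = 40.7·u = (8.670, 39.77). Tangency of A1 to both parallel lines with radius 13.1 puts Z and K at Q ± 13.1·n: Z = (-12.80, 2.791), K = (12.80, -2.791). Equal radii place J and A the same way about S: J = S + 13.1·n = (-4.129, 42.56), A = S − 13.1·n = (21.47, 36.98). Then |QA| = |A − Q| = 42.76.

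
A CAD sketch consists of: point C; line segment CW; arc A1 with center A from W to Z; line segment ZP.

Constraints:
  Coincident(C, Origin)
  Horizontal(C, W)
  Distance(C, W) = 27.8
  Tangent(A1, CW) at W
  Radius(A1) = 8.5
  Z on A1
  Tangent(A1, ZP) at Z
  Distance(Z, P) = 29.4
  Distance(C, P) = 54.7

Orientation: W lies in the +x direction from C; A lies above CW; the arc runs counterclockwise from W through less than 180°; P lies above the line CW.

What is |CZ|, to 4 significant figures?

36.86

Checks: |AZ| = 8.500 ✓; ∠(AZ, ZP) = 90.00° ✓; |ZP| = 29.40 ✓; |CP| = 54.70 ✓.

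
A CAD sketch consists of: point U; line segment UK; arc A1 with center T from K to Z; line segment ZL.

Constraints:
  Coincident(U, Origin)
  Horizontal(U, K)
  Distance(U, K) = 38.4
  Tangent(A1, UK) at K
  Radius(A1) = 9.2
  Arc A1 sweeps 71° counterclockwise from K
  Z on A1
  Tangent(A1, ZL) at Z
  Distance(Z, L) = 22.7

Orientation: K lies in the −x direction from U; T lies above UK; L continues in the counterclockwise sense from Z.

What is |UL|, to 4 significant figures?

35.54

U is at the origin; UK is horizontal with |UK| = 38.4 and K on the −x side, so K = (-38.40, 0.000). Tangency of A1 to UK means the radius TK is perpendicular to UK, so T = K + (0, 9.2) = (-38.40, 9.200). On A1, K sits at bearing -90° from T; a 71° counterclockwise sweep puts Z at bearing -19°, so Z = T + 9.2·(cos -19°, sin -19°) = (-29.70, 6.205). The tangent condition forces TZ to be normal to ZL, so ZL runs along (−sin -19°, cos -19°); with |ZL| = 22.7, L = (-22.31, 27.67). Then |UL| = |L − U| = 35.54.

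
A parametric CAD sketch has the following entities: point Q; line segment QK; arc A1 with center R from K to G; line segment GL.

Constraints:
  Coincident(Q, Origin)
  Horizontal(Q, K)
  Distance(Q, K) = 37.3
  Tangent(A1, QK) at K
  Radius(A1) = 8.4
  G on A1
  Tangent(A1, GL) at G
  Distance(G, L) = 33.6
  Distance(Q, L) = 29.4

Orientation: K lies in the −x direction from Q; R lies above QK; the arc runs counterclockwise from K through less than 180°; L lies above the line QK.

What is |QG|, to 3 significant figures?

31.1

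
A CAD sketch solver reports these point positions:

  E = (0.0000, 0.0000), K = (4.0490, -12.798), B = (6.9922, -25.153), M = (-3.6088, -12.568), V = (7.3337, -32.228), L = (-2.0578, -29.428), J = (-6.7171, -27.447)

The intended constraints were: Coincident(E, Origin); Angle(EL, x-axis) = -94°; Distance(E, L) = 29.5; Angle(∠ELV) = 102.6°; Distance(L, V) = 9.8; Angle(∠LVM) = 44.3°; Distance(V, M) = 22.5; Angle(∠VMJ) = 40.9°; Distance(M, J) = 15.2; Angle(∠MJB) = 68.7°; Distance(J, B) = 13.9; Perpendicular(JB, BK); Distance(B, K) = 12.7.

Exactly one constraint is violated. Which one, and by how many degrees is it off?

Perpendicular(JB, BK) — off by 3.90°.

E = (0.00, 0.00) ✓; EL at -94.00° ✓; |EL| = 29.50 ✓; ∠ELV = 102.6° ✓; |LV| = 9.800 ✓; ∠LVM = 44.30° ✓; |VM| = 22.50 ✓; ∠VMJ = 40.90° ✓; |MJ| = 15.20 ✓; ∠MJB = 68.70° ✓; |JB| = 13.90 ✓; ∠(JB, BK) = 93.90° ✗; |BK| = 12.70 ✓.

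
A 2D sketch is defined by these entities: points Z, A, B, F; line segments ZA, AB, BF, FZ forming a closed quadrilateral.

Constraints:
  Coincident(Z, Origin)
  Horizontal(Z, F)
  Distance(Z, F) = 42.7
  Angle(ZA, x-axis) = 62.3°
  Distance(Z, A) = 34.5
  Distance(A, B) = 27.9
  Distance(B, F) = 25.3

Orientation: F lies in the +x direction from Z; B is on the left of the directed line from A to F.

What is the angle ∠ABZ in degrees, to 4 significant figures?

41.07°

Checks: |AB| = 27.90 ✓; |BF| = 25.30 ✓.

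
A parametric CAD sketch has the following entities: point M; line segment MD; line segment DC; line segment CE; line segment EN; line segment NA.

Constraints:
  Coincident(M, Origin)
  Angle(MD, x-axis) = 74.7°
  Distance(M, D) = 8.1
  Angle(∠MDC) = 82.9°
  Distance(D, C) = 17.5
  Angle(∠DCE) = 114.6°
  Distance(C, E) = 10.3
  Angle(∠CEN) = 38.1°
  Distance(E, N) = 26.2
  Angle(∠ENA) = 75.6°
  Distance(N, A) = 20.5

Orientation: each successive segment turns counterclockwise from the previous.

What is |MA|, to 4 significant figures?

28.28

M is at the origin; MD runs at 74.7° with length 8.1, so D = (2.137, 7.813). ∠MDC = 82.9° gives DC at 171.8° from the x-axis; with |DC| = 17.5, C = (-15.18, 10.31). ∠DCE = 114.6° gives CE at -122.8° from the x-axis; with |CE| = 10.3, E = (-20.76, 1.651). ∠CEN = 38.1° gives EN at 19.10° from the x-axis; with |EN| = 26.2, N = (3.994, 10.22). ∠ENA = 75.6° gives NA at 123.5° from the x-axis; with |NA| = 20.5, A = (-7.320, 27.32). Then |MA| = |A − M| = 28.28.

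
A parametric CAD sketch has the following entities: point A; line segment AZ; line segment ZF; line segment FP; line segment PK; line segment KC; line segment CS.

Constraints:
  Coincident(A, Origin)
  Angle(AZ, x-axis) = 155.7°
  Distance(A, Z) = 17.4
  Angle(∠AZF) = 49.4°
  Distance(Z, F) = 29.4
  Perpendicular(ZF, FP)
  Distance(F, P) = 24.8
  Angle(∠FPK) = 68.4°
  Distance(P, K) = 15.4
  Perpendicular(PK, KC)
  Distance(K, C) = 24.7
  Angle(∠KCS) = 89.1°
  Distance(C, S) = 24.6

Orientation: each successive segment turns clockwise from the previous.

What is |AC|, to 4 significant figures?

21.35

A is at the origin; AZ runs at 155.7° with length 17.4, so Z = (-15.86, 7.160). ∠AZF = 49.4° gives ZF at 25.10° from the x-axis; with |ZF| = 29.4, F = (10.77, 19.63). ZF is perpendicular to FP, so FP runs at -64.90°; with |FP| = 24.8, P = (21.29, -2.826). ∠FPK = 68.4° gives PK at -176.5° from the x-axis; with |PK| = 15.4, K = (5.914, -3.766). The perpendicularity gives KC at right angles to PK, so KC runs at 93.50°; with |KC| = 24.7, C = (4.406, 20.89). Then |AC| = |C − A| = 21.35.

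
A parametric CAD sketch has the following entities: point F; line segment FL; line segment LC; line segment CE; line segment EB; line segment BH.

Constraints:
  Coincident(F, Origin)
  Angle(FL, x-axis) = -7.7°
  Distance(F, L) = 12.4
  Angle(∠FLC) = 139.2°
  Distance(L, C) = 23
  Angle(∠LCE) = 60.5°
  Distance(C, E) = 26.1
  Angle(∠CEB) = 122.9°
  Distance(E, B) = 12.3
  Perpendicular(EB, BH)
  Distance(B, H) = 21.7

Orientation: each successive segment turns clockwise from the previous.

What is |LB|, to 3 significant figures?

23.5

F is at the origin; FL runs at -7.7° with length 12.4, so L = (12.3, -1.66). ∠FLC = 139.2° gives LC at -48.5° from the x-axis; with |LC| = 23.0, C = (27.5, -18.9). ∠LCE = 60.5° gives CE at -168° from the x-axis; with |CE| = 26.1, E = (2.00, -24.3). ∠CEB = 122.9° gives EB at 135° from the x-axis; with |EB| = 12.3, B = (-6.68, -15.6). Then |LB| = |B − L| = 23.5.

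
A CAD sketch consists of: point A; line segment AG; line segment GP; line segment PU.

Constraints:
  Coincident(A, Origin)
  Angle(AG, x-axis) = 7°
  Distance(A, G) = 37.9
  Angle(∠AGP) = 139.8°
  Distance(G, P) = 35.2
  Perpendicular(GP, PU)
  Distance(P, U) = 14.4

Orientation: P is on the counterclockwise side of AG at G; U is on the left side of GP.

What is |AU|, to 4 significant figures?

64.93

∠AGP = 139.8°, so GP runs at 7.0° + (180° − 139.8°) = 47.20° from the x-axis; with |GP| = 35.2, P = G + 35.2·(cos 47.20°, sin 47.20°) = (61.53, 30.45). The perpendicularity gives PU at right angles to GP; with |PU| = 14.4 on the left of GP, U = P + 14.4·(-0.7337, 0.6794) = (50.97, 40.23). Then |AU| = |U − A| = 64.93.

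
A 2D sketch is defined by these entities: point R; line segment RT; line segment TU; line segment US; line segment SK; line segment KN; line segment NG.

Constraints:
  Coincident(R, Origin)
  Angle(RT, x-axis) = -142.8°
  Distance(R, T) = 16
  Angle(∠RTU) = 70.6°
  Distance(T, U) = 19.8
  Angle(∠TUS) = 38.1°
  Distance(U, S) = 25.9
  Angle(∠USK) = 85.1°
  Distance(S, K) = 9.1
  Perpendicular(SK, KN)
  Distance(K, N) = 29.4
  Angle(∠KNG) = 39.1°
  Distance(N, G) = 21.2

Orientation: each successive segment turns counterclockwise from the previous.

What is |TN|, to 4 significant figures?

20.55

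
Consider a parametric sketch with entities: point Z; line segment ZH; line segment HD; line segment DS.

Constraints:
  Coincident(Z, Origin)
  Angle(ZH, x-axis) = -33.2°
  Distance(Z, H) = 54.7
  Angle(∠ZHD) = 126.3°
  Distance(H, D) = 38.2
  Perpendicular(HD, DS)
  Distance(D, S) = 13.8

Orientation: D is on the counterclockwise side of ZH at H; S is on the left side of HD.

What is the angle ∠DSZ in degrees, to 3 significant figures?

113°

Z is at the origin; ZH runs at -33.2° with length 54.7, so H = 54.7·(cos -33.2°, sin -33.2°) = (45.8, -30.0). ∠ZHD = 126.3°, so HD runs at -33.2° + (180° − 126.3°) = 20.5° from the x-axis; with |HD| = 38.2, D = H + 38.2·(cos 20.5°, sin 20.5°) = (81.6, -16.6). HD ⟂ DS; with |DS| = 13.8 on the left of HD, S = D + 13.8·(-0.350, 0.937) = (76.7, -3.65). Then cos ∠DSZ = SD·SZ / (|SD||SZ|), giving 113°.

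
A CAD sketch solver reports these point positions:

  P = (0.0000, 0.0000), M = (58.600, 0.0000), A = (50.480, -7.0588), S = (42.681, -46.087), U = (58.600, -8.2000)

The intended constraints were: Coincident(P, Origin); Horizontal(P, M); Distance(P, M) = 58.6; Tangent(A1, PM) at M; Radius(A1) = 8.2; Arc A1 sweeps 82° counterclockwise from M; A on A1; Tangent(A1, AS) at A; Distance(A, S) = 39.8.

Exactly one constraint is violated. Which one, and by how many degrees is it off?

Tangent(A1, AS) at A — off by 3.30°.

P = (0.00, 0.00) ✓; P.y = 0.00, M.y = 0.00 ✓; |PM| = 58.60 ✓; ∠(UM, MP) = 90.00° ✓; |UM| = 8.200 ✓; bearing(U→A) − bearing(U→M) = 82.00° ✓; |UA| = 8.200 ✓; ∠(UA, AS) = 93.30° ✗; |AS| = 39.80 ✓.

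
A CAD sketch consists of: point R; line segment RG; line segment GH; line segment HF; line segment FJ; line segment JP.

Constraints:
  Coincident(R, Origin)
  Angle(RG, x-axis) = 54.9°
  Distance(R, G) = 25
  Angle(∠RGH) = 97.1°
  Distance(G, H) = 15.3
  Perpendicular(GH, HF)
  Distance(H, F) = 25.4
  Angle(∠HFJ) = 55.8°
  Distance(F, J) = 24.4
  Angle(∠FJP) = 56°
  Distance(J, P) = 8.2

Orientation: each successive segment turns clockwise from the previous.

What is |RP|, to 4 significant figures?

17.18

R is at the origin; RG runs at 54.9° with length 25.0, so G = (14.38, 20.45). ∠RGH = 97.1° gives GH at -28.00° from the x-axis; with |GH| = 15.3, H = (27.88, 13.27). GH is perpendicular to HF, so HF runs at -118.0°; with |HF| = 25.4, F = (15.96, -9.156). ∠HFJ = 55.8° gives FJ at 117.8° from the x-axis; with |FJ| = 24.4, J = (4.580, 12.43). ∠FJP = 56.0° gives JP at -6.200° from the x-axis; with |JP| = 8.2, P = (12.73, 11.54). Then |RP| = |P − R| = 17.18.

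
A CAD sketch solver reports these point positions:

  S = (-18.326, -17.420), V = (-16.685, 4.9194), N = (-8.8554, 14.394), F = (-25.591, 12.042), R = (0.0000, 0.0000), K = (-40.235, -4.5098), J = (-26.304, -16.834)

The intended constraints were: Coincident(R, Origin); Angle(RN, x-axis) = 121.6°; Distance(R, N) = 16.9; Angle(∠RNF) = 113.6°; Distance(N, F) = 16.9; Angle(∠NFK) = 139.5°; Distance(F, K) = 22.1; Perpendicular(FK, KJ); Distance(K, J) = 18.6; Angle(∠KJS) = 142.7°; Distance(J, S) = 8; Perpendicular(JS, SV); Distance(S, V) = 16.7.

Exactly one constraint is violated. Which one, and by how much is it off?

Distance(S, V) = 16.7 — off by 5.70.

R = (0.00, 0.00) ✓; RN at 121.6° ✓; |RN| = 16.90 ✓; ∠RNF = 113.6° ✓; |NF| = 16.90 ✓; ∠NFK = 139.5° ✓; |FK| = 22.10 ✓; ∠(FK, KJ) = 90.00° ✓; |KJ| = 18.60 ✓; ∠KJS = 142.7° ✓; |JS| = 7.999 ✓; ∠(JS, SV) = 90.00° ✓; |SV| = 22.40 ✗.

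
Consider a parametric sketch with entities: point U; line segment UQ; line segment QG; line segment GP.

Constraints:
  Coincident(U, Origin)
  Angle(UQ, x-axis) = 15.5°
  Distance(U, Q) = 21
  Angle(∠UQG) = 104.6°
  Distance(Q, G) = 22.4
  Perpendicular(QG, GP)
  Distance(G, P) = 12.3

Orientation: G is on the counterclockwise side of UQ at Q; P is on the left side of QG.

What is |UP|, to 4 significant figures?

28.83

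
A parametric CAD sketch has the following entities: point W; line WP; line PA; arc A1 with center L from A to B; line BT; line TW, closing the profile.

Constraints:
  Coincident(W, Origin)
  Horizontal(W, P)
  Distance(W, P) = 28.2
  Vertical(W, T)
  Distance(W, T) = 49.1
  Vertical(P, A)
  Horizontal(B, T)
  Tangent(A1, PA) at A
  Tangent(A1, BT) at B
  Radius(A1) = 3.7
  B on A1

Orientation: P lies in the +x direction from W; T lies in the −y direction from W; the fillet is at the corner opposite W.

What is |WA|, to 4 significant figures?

53.45

W is at the origin; WP is horizontal with |WP| = 28.2 and P on the +x side, so P = (28.20, 0.000). WT is vertical with |WT| = 49.1 and T on the −y side, so T = (0.000, -49.10). The virtual corner opposite W is at (28.20, -49.10). A1 meets PA tangentially, so LA is at right angles to PA and tangency of A1 to BT means the radius LB is perpendicular to BT, with radius 3.7, so the center L sits 3.7 in from both sides at L = (24.50, -45.40). That places the tangent points at A = (28.20, -45.40) on PA and B = (24.50, -49.10) on BT. Then |WA| = |A − W| = 53.45.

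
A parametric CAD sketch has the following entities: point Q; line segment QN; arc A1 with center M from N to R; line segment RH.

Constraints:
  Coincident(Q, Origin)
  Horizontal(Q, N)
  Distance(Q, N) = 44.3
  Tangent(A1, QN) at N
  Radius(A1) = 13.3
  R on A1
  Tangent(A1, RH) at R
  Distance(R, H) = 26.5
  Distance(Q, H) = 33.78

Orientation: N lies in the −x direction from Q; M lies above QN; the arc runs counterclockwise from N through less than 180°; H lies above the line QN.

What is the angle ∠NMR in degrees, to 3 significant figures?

56.7°

Q is at the origin; QN is horizontal with |QN| = 44.3 and N on the −x side, so N = (-44.3, 0.00). The tangent condition forces MN to be normal to QN, so M = N + (0, 13.3) = (-44.3, 13.3). Since MR ⟂ RH (tangency), |MH| = √(13.3² + 26.5²) = 29.7 regardless of where R sits on A1. So H lies on both circle(Q, 33.78) and circle(M, 29.7); the above-QN intersection is H = (-18.6, 28.2). R is the foot of the tangent from H: R = (-33.2, 6.01).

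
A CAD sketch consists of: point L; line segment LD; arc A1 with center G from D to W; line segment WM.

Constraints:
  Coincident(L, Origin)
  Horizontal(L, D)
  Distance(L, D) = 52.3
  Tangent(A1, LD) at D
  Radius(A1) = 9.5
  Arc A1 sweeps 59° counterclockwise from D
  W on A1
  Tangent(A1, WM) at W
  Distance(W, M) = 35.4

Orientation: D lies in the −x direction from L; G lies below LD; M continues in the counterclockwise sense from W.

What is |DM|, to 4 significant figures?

43.79

L is at the origin; L and D share the same y with |LD| = 52.3 and D on the −x side, so D = (-52.30, 0.000). Tangency of A1 to LD means the radius GD is perpendicular to LD, so G = D + (0, -9.5) = (-52.30, -9.500). On A1, D sits at bearing 90° from G; a 59° counterclockwise sweep puts W at bearing 149°, so W = G + 9.5·(cos 149°, sin 149°) = (-60.44, -4.607). A1 meets WM tangentially, so GW is at right angles to WM, so WM runs along (−sin 149°, cos 149°); with |WM| = 35.4, M = (-78.68, -34.95). Then |DM| = |M − D| = 43.79.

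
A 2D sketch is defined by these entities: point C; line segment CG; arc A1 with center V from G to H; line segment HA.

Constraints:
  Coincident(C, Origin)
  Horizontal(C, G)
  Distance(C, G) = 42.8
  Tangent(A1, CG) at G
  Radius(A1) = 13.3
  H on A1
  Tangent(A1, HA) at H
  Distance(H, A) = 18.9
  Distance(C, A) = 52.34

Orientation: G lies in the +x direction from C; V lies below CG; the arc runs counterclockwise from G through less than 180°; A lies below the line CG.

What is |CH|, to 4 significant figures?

35.78

C is at the origin; CG is horizontal with |CG| = 42.8 and G on the +x side, so G = (42.80, 0.000). The tangent condition forces VG to be normal to CG, so V = G + (0, -13.3) = (42.80, -13.30). Since VH ⟂ HA (tangency), |VA| = √(13.3² + 18.9²) = 23.11 regardless of where H sits on A1. So A lies on both circle(C, 52.34) and circle(V, 23.11); the below-CG intersection is A = (38.07, -35.92). H is the foot of the tangent from A: H = (30.59, -18.56).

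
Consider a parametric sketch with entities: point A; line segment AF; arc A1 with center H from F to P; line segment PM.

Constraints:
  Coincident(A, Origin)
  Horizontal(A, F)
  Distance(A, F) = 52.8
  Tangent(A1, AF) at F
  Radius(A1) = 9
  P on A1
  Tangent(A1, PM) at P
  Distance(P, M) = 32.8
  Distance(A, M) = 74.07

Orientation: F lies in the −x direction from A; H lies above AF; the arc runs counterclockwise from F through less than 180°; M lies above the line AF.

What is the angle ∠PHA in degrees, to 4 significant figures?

38.98°

Checks: |HP| = 9.000 ✓; ∠(HP, PM) = 90.00° ✓; |PM| = 32.80 ✓; |AM| = 74.07 ✓.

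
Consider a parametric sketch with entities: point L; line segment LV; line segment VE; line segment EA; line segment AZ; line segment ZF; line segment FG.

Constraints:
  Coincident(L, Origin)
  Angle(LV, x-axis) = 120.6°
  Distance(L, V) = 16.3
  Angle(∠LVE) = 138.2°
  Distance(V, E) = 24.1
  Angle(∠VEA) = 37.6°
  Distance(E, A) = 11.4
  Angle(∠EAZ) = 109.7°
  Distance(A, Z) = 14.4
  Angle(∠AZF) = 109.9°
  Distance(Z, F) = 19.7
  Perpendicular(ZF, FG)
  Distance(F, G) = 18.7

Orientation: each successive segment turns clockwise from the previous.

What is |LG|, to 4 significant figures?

46.23

∠AZF = 109.9° gives ZF at 156.0° from the x-axis; with |ZF| = 19.7, F = (-26.53, 25.10). ZF is perpendicular to FG, so FG runs at 66.00°; with |FG| = 18.7, G = (-18.92, 42.18). Then |LG| = |G − L| = 46.23.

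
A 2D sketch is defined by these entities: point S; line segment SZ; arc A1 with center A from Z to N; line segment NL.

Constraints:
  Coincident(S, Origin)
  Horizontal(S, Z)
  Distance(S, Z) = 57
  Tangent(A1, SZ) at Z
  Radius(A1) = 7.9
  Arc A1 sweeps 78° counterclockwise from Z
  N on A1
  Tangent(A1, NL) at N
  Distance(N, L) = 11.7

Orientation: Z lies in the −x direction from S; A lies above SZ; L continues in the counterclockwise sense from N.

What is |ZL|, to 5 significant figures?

20.410

S is at the origin; SZ is horizontal with |SZ| = 57.0 and Z on the −x side, so Z = (-57.000, 0.0000). The tangent condition forces AZ to be normal to SZ, so A = Z + (0, 7.9) = (-57.000, 7.9000). On A1, Z sits at bearing -90° from A; a 78° counterclockwise sweep puts N at bearing -12°, so N = A + 7.9·(cos -12°, sin -12°) = (-49.273, 6.2575). A1 meets NL tangentially, so AN is at right angles to NL, so NL runs along (−sin -12°, cos -12°); with |NL| = 11.7, L = (-46.840, 17.702). Then |ZL| = |L − Z| = 20.410.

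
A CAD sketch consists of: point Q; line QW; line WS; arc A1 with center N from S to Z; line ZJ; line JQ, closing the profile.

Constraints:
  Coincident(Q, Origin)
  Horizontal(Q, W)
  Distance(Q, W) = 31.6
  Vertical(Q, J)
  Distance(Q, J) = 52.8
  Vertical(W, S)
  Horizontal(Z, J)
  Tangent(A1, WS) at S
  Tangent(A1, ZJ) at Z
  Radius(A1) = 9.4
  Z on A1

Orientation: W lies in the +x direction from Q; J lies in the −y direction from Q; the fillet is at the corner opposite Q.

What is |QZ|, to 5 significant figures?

57.277

Q is at the origin; Q and W share the same y with |QW| = 31.6 and W on the +x side, so W = (31.600, 0.0000). Q and J share the same x with |QJ| = 52.8 and J on the −y side, so J = (0.0000, -52.800). The virtual corner opposite Q is at (31.600, -52.800). Since A1 is tangent to WS there, NS ⟂ WS and the tangent condition forces NZ to be normal to ZJ, with radius 9.4, so the center N sits 9.4 in from both sides at N = (22.200, -43.400). That places the tangent points at S = (31.600, -43.400) on WS and Z = (22.200, -52.800) on ZJ. Then |QZ| = |Z − Q| = 57.277.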